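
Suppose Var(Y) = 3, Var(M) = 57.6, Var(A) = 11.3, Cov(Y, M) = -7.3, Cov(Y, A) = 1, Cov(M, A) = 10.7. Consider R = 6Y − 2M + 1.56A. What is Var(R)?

Var(R) = 493.05168

Var(R) = a²·Var(Y) + b²·Var(M) + c²·Var(A) + 2ab·Cov(Y, M) + 2ac·Cov(Y, A) + 2bc·Cov(M, A), with a = 6, b = -2, c = 1.56.
= 108 + 230.4 + 27.49968 + 175.2 + 18.72 + (-66.768)
= 493.05168.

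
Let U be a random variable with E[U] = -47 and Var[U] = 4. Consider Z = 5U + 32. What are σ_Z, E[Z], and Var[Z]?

Z = 5U + 32 is linear with a = 5, b = 32.
σ_U = √4 = 2.
σ_Z = |a|·σ_U = |5|·2 = 10.
E[Z] = a·E[U] + b = 5·(-47) + 32 = -203.
Var[Z] = a²·Var[U] = 5²·4 = 100 (the additive constant 32 does not affect variance).

σ_Z = 10, E[Z] = -203, Var[Z] = 100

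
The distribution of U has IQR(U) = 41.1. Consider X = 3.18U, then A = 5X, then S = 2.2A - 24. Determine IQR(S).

IQR(X) = |3.18|·41.1 = 130.698.
IQR(A) = |5|·130.698 = 653.49.
IQR(S) = |2.2|·653.49 = 1437.678.

IQR(S) = 1437.678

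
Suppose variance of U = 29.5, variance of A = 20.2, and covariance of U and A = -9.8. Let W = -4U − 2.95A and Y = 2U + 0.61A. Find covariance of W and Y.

covariance of W and Y = -190.6179

By bilinearity, covariance of W and Y = ac·variance of U + bd·variance of A + (ad+bc)·covariance of U and A, with a=-4, b=-2.95, c=2, d=0.61.
ac·variance of U = (-4)·2·29.5 = -236
bd·variance of A = (-2.95)·0.61·20.2 = -36.3499
(ad+bc)·covariance of U and A = (-8.34)·(-9.8) = 81.732
covariance of W and Y = -236 + (-36.3499) + 81.732 = -190.6179.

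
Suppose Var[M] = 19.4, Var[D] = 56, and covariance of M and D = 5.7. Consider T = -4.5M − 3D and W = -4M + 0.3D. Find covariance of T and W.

covariance of T and W = 359.505

By bilinearity, covariance of T and W = ac·Var[M] + bd·Var[D] + (ad+bc)·covariance of M and D, with a=-4.5, b=-3, c=-4, d=0.3.
ac·Var[M] = (-4.5)·(-4)·19.4 = 349.2
bd·Var[D] = (-3)·0.3·56 = -50.4
(ad+bc)·covariance of M and D = (10.65)·5.7 = 60.705
covariance of T and W = 349.2 + (-50.4) + 60.705 = 359.505.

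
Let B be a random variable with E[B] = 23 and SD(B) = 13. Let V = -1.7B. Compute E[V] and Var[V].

E[V] = -39.1, Var[V] = 488.41

V = -1.7B is linear with a = -1.7, b = 0.
E[V] = a·E[B] + b = (-1.7)·23 = -39.1.
Var[B] = 13² = 169.
Var[V] = a²·Var[B] = (-1.7)²·169 = 488.41.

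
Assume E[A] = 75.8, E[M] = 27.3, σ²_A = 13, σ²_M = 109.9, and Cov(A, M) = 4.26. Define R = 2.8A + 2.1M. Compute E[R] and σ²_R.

E[R] = 2.8·E[A] + 2.1·E[M] = 2.8·75.8 + 2.1·27.3 = 269.57.
σ²_R = a²·σ²_A + b²·σ²_M + 2ab·Cov(A, M) with a = 2.8, b = 2.1.
= 2.8²·13 + 2.1²·109.9 + 2·2.8·2.1·4.26
= 101.92 + 484.659 + 50.0976 = 636.6766.

E[R] = 269.57, σ²_R = 636.6766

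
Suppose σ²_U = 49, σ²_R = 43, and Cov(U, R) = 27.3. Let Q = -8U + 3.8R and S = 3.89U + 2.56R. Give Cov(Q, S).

Cov(Q, S) = -1262.1314

By bilinearity, Cov(Q, S) = ac·σ²_U + bd·σ²_R + (ad+bc)·Cov(U, R), with a=-8, b=3.8, c=3.89, d=2.56.
ac·σ²_U = (-8)·3.89·49 = -1524.88
bd·σ²_R = 3.8·2.56·43 = 418.304
(ad+bc)·Cov(U, R) = (-5.698)·27.3 = -155.5554
Cov(Q, S) = -1524.88 + 418.304 + (-155.5554) = -1262.1314.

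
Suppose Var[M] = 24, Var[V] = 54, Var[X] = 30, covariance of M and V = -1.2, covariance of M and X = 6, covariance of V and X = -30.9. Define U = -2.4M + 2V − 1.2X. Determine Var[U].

Var[U] = 591.84

Var[U] = a²·Var[M] + b²·Var[V] + c²·Var[X] + 2ab·covariance of M and V + 2ac·covariance of M and X + 2bc·covariance of V and X, with a = -2.4, b = 2, c = -1.2.
= 138.24 + 216 + 43.2 + 11.52 + 34.56 + 148.32
= 591.84.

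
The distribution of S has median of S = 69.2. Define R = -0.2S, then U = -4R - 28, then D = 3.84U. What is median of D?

median of D = 105.0624

median of R = (-0.2)·69.2 = -13.84.
median of U = (-4)·(-13.84) + (-28) = 27.36.
median of D = 3.84·27.36 = 105.0624.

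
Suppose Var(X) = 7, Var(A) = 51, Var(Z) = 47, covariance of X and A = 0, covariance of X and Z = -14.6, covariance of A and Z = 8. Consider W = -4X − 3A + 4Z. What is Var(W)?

Var(W) = a²·Var(X) + b²·Var(A) + c²·Var(Z) + 2ab·covariance of X and A + 2ac·covariance of X and Z + 2bc·covariance of A and Z, with a = -4, b = -3, c = 4.
= 112 + 459 + 752 + 0 + 467.2 + (-192)
= 1598.2.

Var(W) = 1598.2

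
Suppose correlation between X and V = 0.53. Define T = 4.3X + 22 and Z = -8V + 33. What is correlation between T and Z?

Linear rescalings preserve |correlation|; the slopes 4.3 and -8 have opposite signs, so the correlation flips sign: correlation between T and Z = −correlation between X and V = -0.53.

correlation between T and Z = -0.53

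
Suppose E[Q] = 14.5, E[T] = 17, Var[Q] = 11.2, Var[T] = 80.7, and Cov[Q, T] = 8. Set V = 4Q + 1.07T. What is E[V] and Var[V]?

E[V] = 76.19, Var[V] = 340.07343

E[V] = 4·E[Q] + 1.07·E[T] = 4·14.5 + 1.07·17 = 76.19.
Var[V] = a²·Var[Q] + b²·Var[T] + 2ab·Cov[Q, T] with a = 4, b = 1.07.
= 4²·11.2 + 1.07²·80.7 + 2·4·1.07·8
= 179.2 + 92.39343 + 68.48 = 340.07343.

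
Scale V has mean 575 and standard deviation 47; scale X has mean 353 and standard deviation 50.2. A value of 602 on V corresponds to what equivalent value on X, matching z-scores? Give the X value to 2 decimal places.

X = 381.84

z = (602 − 575)/47 ≈ 0.5745.
X = 353 + z·50.2 = 353 + (602 − 575)·50.2/47 ≈ 381.84.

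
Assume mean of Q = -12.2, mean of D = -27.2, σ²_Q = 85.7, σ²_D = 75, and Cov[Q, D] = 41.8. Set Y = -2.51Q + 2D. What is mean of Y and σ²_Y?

mean of Y = -23.778, σ²_Y = 420.24657

mean of Y = (-2.51)·mean of Q + 2·mean of D = (-2.51)·(-12.2) + 2·(-27.2) = -23.778.
σ²_Y = a²·σ²_Q + b²·σ²_D + 2ab·Cov[Q, D] with a = -2.51, b = 2.
= (-2.51)²·85.7 + 2²·75 + 2·(-2.51)·2·41.8
= 539.91857 + 300 + (-419.672) = 420.24657.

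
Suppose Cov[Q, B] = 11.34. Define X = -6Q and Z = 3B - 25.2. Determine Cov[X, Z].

Cov[X, Z] = a·c·Cov[Q, B] = (-6)·3·11.34 = -204.12. Additive constants drop out.

Cov[X, Z] = -204.12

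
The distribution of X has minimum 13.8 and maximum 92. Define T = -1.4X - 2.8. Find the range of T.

Range(T) = 109.48

Range of X = 92 − 13.8 = 78.2.
Range(T) = |a|·Range(X) = |-1.4|·78.2 = 109.48.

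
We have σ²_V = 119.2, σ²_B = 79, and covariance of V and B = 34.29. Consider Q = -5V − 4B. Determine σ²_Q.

σ²_Q = a²·σ²_V + b²·σ²_B + 2ab·covariance of V and B with a = -5, b = -4.
= (-5)²·119.2 + (-4)²·79 + 2·(-5)·(-4)·34.29
= 2980 + 1264 + 1371.6 = 5615.6.

σ²_Q = 5615.6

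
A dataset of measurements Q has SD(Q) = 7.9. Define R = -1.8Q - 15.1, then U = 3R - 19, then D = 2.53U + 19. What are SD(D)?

SD(R) = |-1.8|·7.9 = 14.22.
SD(U) = |3|·14.22 = 42.66.
SD(D) = |2.53|·42.66 = 107.9298.

SD(D) = 107.9298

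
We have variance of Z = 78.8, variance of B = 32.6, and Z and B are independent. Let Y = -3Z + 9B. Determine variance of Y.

variance of Y = a²·variance of Z + b²·variance of B + 2ab·covariance of Z and B with a = -3, b = 9.
Independence gives covariance of Z and B = 0.
= (-3)²·78.8 + 9²·32.6 + 2·(-3)·9·0
= 709.2 + 2640.6 + 0 = 3349.8.

variance of Y = 3349.8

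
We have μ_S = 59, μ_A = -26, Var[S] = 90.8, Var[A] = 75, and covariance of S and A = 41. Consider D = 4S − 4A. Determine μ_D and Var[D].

μ_D = 4·μ_S + (-4)·μ_A = 4·59 + (-4)·(-26) = 340.
Var[D] = a²·Var[S] + b²·Var[A] + 2ab·covariance of S and A with a = 4, b = -4.
= 4²·90.8 + (-4)²·75 + 2·4·(-4)·41
= 1452.8 + 1200 + (-1312) = 1340.8.

μ_D = 340, Var[D] = 1340.8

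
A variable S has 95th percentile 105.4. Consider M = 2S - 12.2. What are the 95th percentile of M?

95th percentile of M = 198.6

Since a = 2 > 0 the transformation is increasing, so the 95th percentile of M = a·(P_{95} of S) + b = 2·105.4 + (-12.2) = 198.6.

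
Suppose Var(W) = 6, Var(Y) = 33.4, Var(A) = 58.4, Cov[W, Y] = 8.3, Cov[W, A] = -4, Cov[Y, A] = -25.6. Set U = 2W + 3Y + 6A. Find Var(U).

Var(U) = 1509

Var(U) = a²·Var(W) + b²·Var(Y) + c²·Var(A) + 2ab·Cov[W, Y] + 2ac·Cov[W, A] + 2bc·Cov[Y, A], with a = 2, b = 3, c = 6.
= 24 + 300.6 + 2102.4 + 99.6 + (-96) + (-921.6)
= 1509.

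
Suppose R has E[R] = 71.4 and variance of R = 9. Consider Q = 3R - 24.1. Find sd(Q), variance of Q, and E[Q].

sd(Q) = 9, variance of Q = 81, E[Q] = 190.1

Q = 3R - 24.1 is linear with a = 3, b = -24.1.
sd(R) = √9 = 3.
sd(Q) = |a|·sd(R) = |3|·3 = 9.
variance of Q = a²·variance of R = 3²·9 = 81 (the additive constant -24.1 does not affect variance).
E[Q] = a·E[R] + b = 3·71.4 + (-24.1) = 190.1.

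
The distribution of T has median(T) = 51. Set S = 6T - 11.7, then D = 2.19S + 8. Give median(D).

median(S) = 6·51 + (-11.7) = 294.3.
median(D) = 2.19·294.3 + 8 = 652.517.

median(D) = 652.517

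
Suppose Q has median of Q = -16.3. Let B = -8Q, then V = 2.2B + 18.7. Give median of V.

median of V = 305.58

median of B = (-8)·(-16.3) = 130.4.
median of V = 2.2·130.4 + 18.7 = 305.58.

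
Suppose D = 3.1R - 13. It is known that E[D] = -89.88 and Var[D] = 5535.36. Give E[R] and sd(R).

From D = 3.1R - 13: E[D] = a·E[R] + b, so E[R] = (E[D] − b)/a = (-89.88 − (-13))/3.1 = -24.8.
sd(D) = √5535.36 = 74.4.
sd(D) = |a|·sd(R), so sd(R) = 74.4/|3.1| = 24.

E[R] = -24.8, sd(R) = 24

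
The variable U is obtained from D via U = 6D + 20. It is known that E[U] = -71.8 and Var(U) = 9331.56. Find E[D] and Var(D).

From U = 6D + 20: E[U] = a·E[D] + b, so E[D] = (E[U] − b)/a = (-71.8 − 20)/6 = -15.3.
Var(U) = a²·Var(D), so Var(D) = 9331.56/6² = 259.21.

E[D] = -15.3, Var(D) = 259.21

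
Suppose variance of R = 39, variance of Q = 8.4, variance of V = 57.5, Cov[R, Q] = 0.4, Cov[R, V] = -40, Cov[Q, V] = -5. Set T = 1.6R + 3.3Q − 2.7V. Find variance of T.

variance of T = 1049.415

variance of T = a²·variance of R + b²·variance of Q + c²·variance of V + 2ab·Cov[R, Q] + 2ac·Cov[R, V] + 2bc·Cov[Q, V], with a = 1.6, b = 3.3, c = -2.7.
= 99.84 + 91.476 + 419.175 + 4.224 + 345.6 + 89.1
= 1049.415.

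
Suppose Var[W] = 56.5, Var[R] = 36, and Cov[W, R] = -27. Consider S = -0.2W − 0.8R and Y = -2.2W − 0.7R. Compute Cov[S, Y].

By bilinearity, Cov[S, Y] = ac·Var[W] + bd·Var[R] + (ad+bc)·Cov[W, R], with a=-0.2, b=-0.8, c=-2.2, d=-0.7.
ac·Var[W] = (-0.2)·(-2.2)·56.5 = 24.86
bd·Var[R] = (-0.8)·(-0.7)·36 = 20.16
(ad+bc)·Cov[W, R] = (1.9)·(-27) = -51.3
Cov[S, Y] = 24.86 + 20.16 + (-51.3) = -6.28.

Cov[S, Y] = -6.28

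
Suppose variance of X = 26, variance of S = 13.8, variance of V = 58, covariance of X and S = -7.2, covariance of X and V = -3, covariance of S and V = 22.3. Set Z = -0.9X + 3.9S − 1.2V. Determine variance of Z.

variance of Z = 149.814

variance of Z = a²·variance of X + b²·variance of S + c²·variance of V + 2ab·covariance of X and S + 2ac·covariance of X and V + 2bc·covariance of S and V, with a = -0.9, b = 3.9, c = -1.2.
= 21.06 + 209.898 + 83.52 + 50.544 + (-6.48) + (-208.728)
= 149.814.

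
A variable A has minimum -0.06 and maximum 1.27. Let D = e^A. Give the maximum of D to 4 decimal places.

e^A is increasing on this domain, so max(D) comes from max(A) = 1.27: max(D) = exp(1.27) ≈ 3.5609.

max(D) = 3.5609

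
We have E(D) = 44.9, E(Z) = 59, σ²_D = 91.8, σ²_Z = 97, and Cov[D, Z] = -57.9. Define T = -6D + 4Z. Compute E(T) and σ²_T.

E(T) = (-6)·E(D) + 4·E(Z) = (-6)·44.9 + 4·59 = -33.4.
σ²_T = a²·σ²_D + b²·σ²_Z + 2ab·Cov[D, Z] with a = -6, b = 4.
= (-6)²·91.8 + 4²·97 + 2·(-6)·4·(-57.9)
= 3304.8 + 1552 + 2779.2 = 7636.

E(T) = -33.4, σ²_T = 7636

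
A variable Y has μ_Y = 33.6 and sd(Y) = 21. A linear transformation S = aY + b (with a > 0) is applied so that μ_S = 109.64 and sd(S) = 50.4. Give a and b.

sd(S) = a·sd(Y) (a > 0), so a = 50.4/21 = 2.4.
μ_S = a·μ_Y + b, so b = 109.64 − 2.4·33.6 = 29.

a = 2.4, b = 29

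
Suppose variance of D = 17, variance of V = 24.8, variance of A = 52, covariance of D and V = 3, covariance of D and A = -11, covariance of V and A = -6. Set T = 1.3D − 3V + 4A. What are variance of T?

variance of T = 1090.13

variance of T = a²·variance of D + b²·variance of V + c²·variance of A + 2ab·covariance of D and V + 2ac·covariance of D and A + 2bc·covariance of V and A, with a = 1.3, b = -3, c = 4.
= 28.73 + 223.2 + 832 + (-23.4) + (-114.4) + 144
= 1090.13.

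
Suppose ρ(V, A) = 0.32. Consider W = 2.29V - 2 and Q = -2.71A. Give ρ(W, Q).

ρ(W, Q) = -0.32

Linear rescalings preserve |correlation|; the slopes 2.29 and -2.71 have opposite signs, so the correlation flips sign: ρ(W, Q) = −ρ(V, A) = -0.32.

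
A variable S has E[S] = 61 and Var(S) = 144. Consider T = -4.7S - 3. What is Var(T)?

T = -4.7S - 3 is linear with a = -4.7, b = -3.
Var(T) = a²·Var(S) = (-4.7)²·144 = 3180.96 (the additive constant -3 does not affect variance).

Var(T) = 3180.96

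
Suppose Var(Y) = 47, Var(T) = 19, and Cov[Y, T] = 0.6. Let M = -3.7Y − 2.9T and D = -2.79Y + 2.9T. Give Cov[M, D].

Cov[M, D] = 323.8076

By bilinearity, Cov[M, D] = ac·Var(Y) + bd·Var(T) + (ad+bc)·Cov[Y, T], with a=-3.7, b=-2.9, c=-2.79, d=2.9.
ac·Var(Y) = (-3.7)·(-2.79)·47 = 485.181
bd·Var(T) = (-2.9)·2.9·19 = -159.79
(ad+bc)·Cov[Y, T] = (-2.639)·0.6 = -1.5834
Cov[M, D] = 485.181 + (-159.79) + (-1.5834) = 323.8076.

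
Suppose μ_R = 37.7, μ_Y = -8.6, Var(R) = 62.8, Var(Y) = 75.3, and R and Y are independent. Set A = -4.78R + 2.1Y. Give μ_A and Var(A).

μ_A = -198.266, Var(A) = 1766.95252

μ_A = (-4.78)·μ_R + 2.1·μ_Y = (-4.78)·37.7 + 2.1·(-8.6) = -198.266.
Var(A) = a²·Var(R) + b²·Var(Y) + 2ab·covariance of R and Y with a = -4.78, b = 2.1.
Independence gives covariance of R and Y = 0.
= (-4.78)²·62.8 + 2.1²·75.3 + 2·(-4.78)·2.1·0
= 1434.87952 + 332.073 + 0 = 1766.95252.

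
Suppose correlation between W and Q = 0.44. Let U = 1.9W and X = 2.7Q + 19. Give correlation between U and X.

Linear rescalings preserve correlation up to sign; here the slopes 1.9 and 2.7 have the same sign, so correlation between U and X = correlation between W and Q = 0.44.

correlation between U and X = 0.44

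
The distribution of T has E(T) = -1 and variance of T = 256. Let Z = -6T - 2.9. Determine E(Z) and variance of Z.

E(Z) = 3.1, variance of Z = 9216

Z = -6T - 2.9 is linear with a = -6, b = -2.9.
E(Z) = a·E(T) + b = (-6)·(-1) + (-2.9) = 3.1.
variance of Z = a²·variance of T = (-6)²·256 = 9216 (the additive constant -2.9 does not affect variance).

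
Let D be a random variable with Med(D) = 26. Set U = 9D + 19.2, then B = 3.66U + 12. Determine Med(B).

Med(U) = 9·26 + 19.2 = 253.2.
Med(B) = 3.66·253.2 + 12 = 938.712.

Med(B) = 938.712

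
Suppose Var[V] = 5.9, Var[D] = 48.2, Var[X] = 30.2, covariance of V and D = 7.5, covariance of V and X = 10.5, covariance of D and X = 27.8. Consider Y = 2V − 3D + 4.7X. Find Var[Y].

Var[Y] = a²·Var[V] + b²·Var[D] + c²·Var[X] + 2ab·covariance of V and D + 2ac·covariance of V and X + 2bc·covariance of D and X, with a = 2, b = -3, c = 4.7.
= 23.6 + 433.8 + 667.118 + (-90) + 197.4 + (-783.96)
= 447.958.

Var[Y] = 447.958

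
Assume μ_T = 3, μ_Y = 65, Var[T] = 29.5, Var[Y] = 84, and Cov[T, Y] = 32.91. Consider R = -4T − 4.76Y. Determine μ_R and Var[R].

μ_R = (-4)·μ_T + (-4.76)·μ_Y = (-4)·3 + (-4.76)·65 = -321.4.
Var[R] = a²·Var[T] + b²·Var[Y] + 2ab·Cov[T, Y] with a = -4, b = -4.76.
= (-4)²·29.5 + (-4.76)²·84 + 2·(-4)·(-4.76)·32.91
= 472 + 1903.2384 + 1253.2128 = 3628.4512.

μ_R = -321.4, Var[R] = 3628.4512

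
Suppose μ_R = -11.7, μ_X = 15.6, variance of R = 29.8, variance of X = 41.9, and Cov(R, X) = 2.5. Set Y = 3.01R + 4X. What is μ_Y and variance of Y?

μ_Y = 3.01·μ_R + 4·μ_X = 3.01·(-11.7) + 4·15.6 = 27.183.
variance of Y = a²·variance of R + b²·variance of X + 2ab·Cov(R, X) with a = 3.01, b = 4.
= 3.01²·29.8 + 4²·41.9 + 2·3.01·4·2.5
= 269.99098 + 670.4 + 60.2 = 1000.59098.

μ_Y = 27.183, variance of Y = 1000.59098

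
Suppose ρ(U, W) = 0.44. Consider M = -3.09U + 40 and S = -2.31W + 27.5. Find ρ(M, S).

ρ(M, S) = 0.44

Linear rescalings preserve correlation up to sign; here the slopes -3.09 and -2.31 have the same sign, so ρ(M, S) = ρ(U, W) = 0.44.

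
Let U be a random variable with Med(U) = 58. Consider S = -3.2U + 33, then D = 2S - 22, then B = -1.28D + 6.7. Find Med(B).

Med(B) = 425.516

Med(S) = (-3.2)·58 + 33 = -152.6.
Med(D) = 2·(-152.6) + (-22) = -327.2.
Med(B) = (-1.28)·(-327.2) + 6.7 = 425.516.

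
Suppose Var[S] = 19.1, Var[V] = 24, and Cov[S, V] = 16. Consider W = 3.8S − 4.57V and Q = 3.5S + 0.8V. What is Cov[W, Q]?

By bilinearity, Cov[W, Q] = ac·Var[S] + bd·Var[V] + (ad+bc)·Cov[S, V], with a=3.8, b=-4.57, c=3.5, d=0.8.
ac·Var[S] = 3.8·3.5·19.1 = 254.03
bd·Var[V] = (-4.57)·0.8·24 = -87.744
(ad+bc)·Cov[S, V] = (-12.955)·16 = -207.28
Cov[W, Q] = 254.03 + (-87.744) + (-207.28) = -40.994.

Cov[W, Q] = -40.994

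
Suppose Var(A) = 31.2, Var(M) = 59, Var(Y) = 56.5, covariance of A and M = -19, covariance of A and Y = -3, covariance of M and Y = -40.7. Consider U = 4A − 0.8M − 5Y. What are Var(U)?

Var(U) = 1865.46

Var(U) = a²·Var(A) + b²·Var(M) + c²·Var(Y) + 2ab·covariance of A and M + 2ac·covariance of A and Y + 2bc·covariance of M and Y, with a = 4, b = -0.8, c = -5.
= 499.2 + 37.76 + 1412.5 + 121.6 + 120 + (-325.6)
= 1865.46.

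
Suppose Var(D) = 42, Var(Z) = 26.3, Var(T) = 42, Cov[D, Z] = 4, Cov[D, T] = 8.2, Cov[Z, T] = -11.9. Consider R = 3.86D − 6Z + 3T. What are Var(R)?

Var(R) = a²·Var(D) + b²·Var(Z) + c²·Var(T) + 2ab·Cov[D, Z] + 2ac·Cov[D, T] + 2bc·Cov[Z, T], with a = 3.86, b = -6, c = 3.
= 625.7832 + 946.8 + 378 + (-185.28) + 189.912 + 428.4
= 2383.6152.

Var(R) = 2383.6152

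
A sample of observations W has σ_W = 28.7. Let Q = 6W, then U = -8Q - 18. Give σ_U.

σ_Q = |6|·28.7 = 172.2.
σ_U = |-8|·172.2 = 1377.6.

σ_U = 1377.6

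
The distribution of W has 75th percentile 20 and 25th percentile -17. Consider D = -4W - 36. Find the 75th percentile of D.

Since a = -4 < 0 the transformation is decreasing, reversing order: the 75th percentile of D corresponds to the 25th percentile of W.
So P_{75}(D) = a·P_{25}(W) + b = (-4)·(-17) + (-36) = 32.

75th percentile of D = 32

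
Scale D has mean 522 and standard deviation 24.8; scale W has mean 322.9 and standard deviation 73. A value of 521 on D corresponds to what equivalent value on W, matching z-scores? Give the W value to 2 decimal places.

W = 319.96

z = (521 − 522)/24.8 ≈ -0.0403.
W = 322.9 + z·73 = 322.9 + (521 − 522)·73/24.8 ≈ 319.96.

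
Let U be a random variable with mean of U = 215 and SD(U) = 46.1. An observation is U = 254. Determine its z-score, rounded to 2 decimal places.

z = (U − mean of U) / SD(U) = (254 − 215) / 46.1 ≈ 0.85.

z = 0.85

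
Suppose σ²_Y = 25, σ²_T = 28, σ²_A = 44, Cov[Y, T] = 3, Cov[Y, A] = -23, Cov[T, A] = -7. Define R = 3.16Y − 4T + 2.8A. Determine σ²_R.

σ²_R = 716.552

σ²_R = a²·σ²_Y + b²·σ²_T + c²·σ²_A + 2ab·Cov[Y, T] + 2ac·Cov[Y, A] + 2bc·Cov[T, A], with a = 3.16, b = -4, c = 2.8.
= 249.64 + 448 + 344.96 + (-75.84) + (-407.008) + 156.8
= 716.552.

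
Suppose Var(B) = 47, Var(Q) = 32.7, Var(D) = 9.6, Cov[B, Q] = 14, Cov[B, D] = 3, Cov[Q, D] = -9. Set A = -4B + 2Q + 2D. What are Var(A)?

Var(A) = a²·Var(B) + b²·Var(Q) + c²·Var(D) + 2ab·Cov[B, Q] + 2ac·Cov[B, D] + 2bc·Cov[Q, D], with a = -4, b = 2, c = 2.
= 752 + 130.8 + 38.4 + (-224) + (-48) + (-72)
= 577.2.

Var(A) = 577.2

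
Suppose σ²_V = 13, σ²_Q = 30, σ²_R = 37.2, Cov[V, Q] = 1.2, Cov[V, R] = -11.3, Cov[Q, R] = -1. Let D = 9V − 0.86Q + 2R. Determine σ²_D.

σ²_D = a²·σ²_V + b²·σ²_Q + c²·σ²_R + 2ab·Cov[V, Q] + 2ac·Cov[V, R] + 2bc·Cov[Q, R], with a = 9, b = -0.86, c = 2.
= 1053 + 22.188 + 148.8 + (-18.576) + (-406.8) + 3.44
= 802.052.

σ²_D = 802.052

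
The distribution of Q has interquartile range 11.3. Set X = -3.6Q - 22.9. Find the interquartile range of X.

Under X = aQ + b, IQR(X) = |a|·IQR(Q) = |-3.6|·11.3 = 40.68 (shifts cancel; spread scales by |a|).

IQR(X) = 40.68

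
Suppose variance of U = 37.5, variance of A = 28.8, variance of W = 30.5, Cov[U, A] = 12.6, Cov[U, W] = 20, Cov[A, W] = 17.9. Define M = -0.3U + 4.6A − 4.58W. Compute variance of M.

variance of M = a²·variance of U + b²·variance of A + c²·variance of W + 2ab·Cov[U, A] + 2ac·Cov[U, W] + 2bc·Cov[A, W], with a = -0.3, b = 4.6, c = -4.58.
= 3.375 + 609.408 + 639.7802 + (-34.776) + 54.96 + (-754.2344)
= 518.5128.

variance of M = 518.5128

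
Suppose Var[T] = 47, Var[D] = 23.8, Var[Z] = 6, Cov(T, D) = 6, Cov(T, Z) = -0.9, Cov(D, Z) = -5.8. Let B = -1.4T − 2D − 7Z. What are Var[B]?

Var[B] = 334.88

Var[B] = a²·Var[T] + b²·Var[D] + c²·Var[Z] + 2ab·Cov(T, D) + 2ac·Cov(T, Z) + 2bc·Cov(D, Z), with a = -1.4, b = -2, c = -7.
= 92.12 + 95.2 + 294 + 33.6 + (-17.64) + (-162.4)
= 334.88.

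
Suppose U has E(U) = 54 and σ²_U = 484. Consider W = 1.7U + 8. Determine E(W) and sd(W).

W = 1.7U + 8 is linear with a = 1.7, b = 8.
E(W) = a·E(U) + b = 1.7·54 + 8 = 99.8.
sd(U) = √484 = 22.
sd(W) = |a|·sd(U) = |1.7|·22 = 37.4.

E(W) = 99.8, sd(W) = 37.4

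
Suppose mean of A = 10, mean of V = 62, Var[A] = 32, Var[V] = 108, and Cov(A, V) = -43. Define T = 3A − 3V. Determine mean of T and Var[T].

mean of T = 3·mean of A + (-3)·mean of V = 3·10 + (-3)·62 = -156.
Var[T] = a²·Var[A] + b²·Var[V] + 2ab·Cov(A, V) with a = 3, b = -3.
= 3²·32 + (-3)²·108 + 2·3·(-3)·(-43)
= 288 + 972 + 774 = 2034.

mean of T = -156, Var[T] = 2034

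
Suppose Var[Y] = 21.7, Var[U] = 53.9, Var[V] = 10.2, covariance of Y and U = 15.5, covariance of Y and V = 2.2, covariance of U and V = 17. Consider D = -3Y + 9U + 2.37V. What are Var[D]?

Var[D] = 4475.42838

Var[D] = a²·Var[Y] + b²·Var[U] + c²·Var[V] + 2ab·covariance of Y and U + 2ac·covariance of Y and V + 2bc·covariance of U and V, with a = -3, b = 9, c = 2.37.
= 195.3 + 4365.9 + 57.29238 + (-837) + (-31.284) + 725.22
= 4475.42838.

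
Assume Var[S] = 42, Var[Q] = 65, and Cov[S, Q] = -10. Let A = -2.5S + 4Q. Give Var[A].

Var[A] = 1502.5

Var[A] = a²·Var[S] + b²·Var[Q] + 2ab·Cov[S, Q] with a = -2.5, b = 4.
= (-2.5)²·42 + 4²·65 + 2·(-2.5)·4·(-10)
= 262.5 + 1040 + 200 = 1502.5.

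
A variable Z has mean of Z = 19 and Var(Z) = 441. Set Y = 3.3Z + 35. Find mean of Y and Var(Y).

mean of Y = 97.7, Var(Y) = 4802.49

Y = 3.3Z + 35 is linear with a = 3.3, b = 35.
mean of Y = a·mean of Z + b = 3.3·19 + 35 = 97.7.
Var(Y) = a²·Var(Z) = 3.3²·441 = 4802.49 (the additive constant 35 does not affect variance).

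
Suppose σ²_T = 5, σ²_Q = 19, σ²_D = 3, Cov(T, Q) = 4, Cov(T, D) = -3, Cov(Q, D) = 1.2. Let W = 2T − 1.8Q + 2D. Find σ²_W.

σ²_W = a²·σ²_T + b²·σ²_Q + c²·σ²_D + 2ab·Cov(T, Q) + 2ac·Cov(T, D) + 2bc·Cov(Q, D), with a = 2, b = -1.8, c = 2.
= 20 + 61.56 + 12 + (-28.8) + (-24) + (-8.64)
= 32.12.

σ²_W = 32.12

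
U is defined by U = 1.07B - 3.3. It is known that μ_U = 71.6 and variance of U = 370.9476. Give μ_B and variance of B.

μ_B = 70, variance of B = 324

From U = 1.07B - 3.3: μ_U = a·μ_B + b, so μ_B = (μ_U − b)/a = (71.6 − (-3.3))/1.07 = 70.
variance of U = a²·variance of B, so variance of B = 370.9476/1.07² = 324.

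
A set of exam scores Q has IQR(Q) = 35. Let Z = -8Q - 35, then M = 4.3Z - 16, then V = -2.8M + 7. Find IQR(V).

IQR(V) = 3371.2

IQR(Z) = |-8|·35 = 280.
IQR(M) = |4.3|·280 = 1204.
IQR(V) = |-2.8|·1204 = 3371.2.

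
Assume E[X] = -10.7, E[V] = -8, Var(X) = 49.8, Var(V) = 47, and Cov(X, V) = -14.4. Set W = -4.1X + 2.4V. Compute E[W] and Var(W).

E[W] = 24.67, Var(W) = 1391.25

E[W] = (-4.1)·E[X] + 2.4·E[V] = (-4.1)·(-10.7) + 2.4·(-8) = 24.67.
Var(W) = a²·Var(X) + b²·Var(V) + 2ab·Cov(X, V) with a = -4.1, b = 2.4.
= (-4.1)²·49.8 + 2.4²·47 + 2·(-4.1)·2.4·(-14.4)
= 837.138 + 270.72 + 283.392 = 1391.25.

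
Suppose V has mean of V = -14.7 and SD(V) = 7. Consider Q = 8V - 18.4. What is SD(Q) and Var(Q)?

SD(Q) = 56, Var(Q) = 3136

Q = 8V - 18.4 is linear with a = 8, b = -18.4.
SD(Q) = |a|·SD(V) = |8|·7 = 56.
Var(V) = 7² = 49.
Var(Q) = a²·Var(V) = 8²·49 = 3136 (the additive constant -18.4 does not affect variance).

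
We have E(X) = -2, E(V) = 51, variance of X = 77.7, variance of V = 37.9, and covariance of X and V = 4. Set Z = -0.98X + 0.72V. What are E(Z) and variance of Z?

E(Z) = (-0.98)·E(X) + 0.72·E(V) = (-0.98)·(-2) + 0.72·51 = 38.68.
variance of Z = a²·variance of X + b²·variance of V + 2ab·covariance of X and V with a = -0.98, b = 0.72.
= (-0.98)²·77.7 + 0.72²·37.9 + 2·(-0.98)·0.72·4
= 74.62308 + 19.64736 + (-5.6448) = 88.62564.

E(Z) = 38.68, variance of Z = 88.62564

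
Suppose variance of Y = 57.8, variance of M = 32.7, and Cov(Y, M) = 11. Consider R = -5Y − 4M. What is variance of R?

variance of R = a²·variance of Y + b²·variance of M + 2ab·Cov(Y, M) with a = -5, b = -4.
= (-5)²·57.8 + (-4)²·32.7 + 2·(-5)·(-4)·11
= 1445 + 523.2 + 440 = 2408.2.

variance of R = 2408.2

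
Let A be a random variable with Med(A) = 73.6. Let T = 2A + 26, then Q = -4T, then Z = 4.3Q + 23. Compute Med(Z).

Med(Z) = -2956.04

Med(T) = 2·73.6 + 26 = 173.2.
Med(Q) = (-4)·173.2 = -692.8.
Med(Z) = 4.3·(-692.8) + 23 = -2956.04.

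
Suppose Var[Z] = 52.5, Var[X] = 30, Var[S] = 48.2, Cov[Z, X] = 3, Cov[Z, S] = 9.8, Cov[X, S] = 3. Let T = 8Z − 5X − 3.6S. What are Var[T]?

Var[T] = a²·Var[Z] + b²·Var[X] + c²·Var[S] + 2ab·Cov[Z, X] + 2ac·Cov[Z, S] + 2bc·Cov[X, S], with a = 8, b = -5, c = -3.6.
= 3360 + 750 + 624.672 + (-240) + (-564.48) + 108
= 4038.192.

Var[T] = 4038.192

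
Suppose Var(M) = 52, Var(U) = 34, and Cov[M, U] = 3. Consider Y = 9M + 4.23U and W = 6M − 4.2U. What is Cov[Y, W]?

Cov[Y, W] = 2166.696

By bilinearity, Cov[Y, W] = ac·Var(M) + bd·Var(U) + (ad+bc)·Cov[M, U], with a=9, b=4.23, c=6, d=-4.2.
ac·Var(M) = 9·6·52 = 2808
bd·Var(U) = 4.23·(-4.2)·34 = -604.044
(ad+bc)·Cov[M, U] = (-12.42)·3 = -37.26
Cov[Y, W] = 2808 + (-604.044) + (-37.26) = 2166.696.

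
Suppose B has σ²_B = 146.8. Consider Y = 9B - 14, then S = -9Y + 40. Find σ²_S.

σ²_S = 963154.8

σ²_Y = 9²·146.8 = 11890.8.
σ²_S = (-9)²·11890.8 = 963154.8.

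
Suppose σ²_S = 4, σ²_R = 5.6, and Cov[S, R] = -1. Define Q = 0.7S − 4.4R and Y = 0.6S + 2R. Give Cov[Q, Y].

Cov[Q, Y] = -46.36

By bilinearity, Cov[Q, Y] = ac·σ²_S + bd·σ²_R + (ad+bc)·Cov[S, R], with a=0.7, b=-4.4, c=0.6, d=2.
ac·σ²_S = 0.7·0.6·4 = 1.68
bd·σ²_R = (-4.4)·2·5.6 = -49.28
(ad+bc)·Cov[S, R] = (-1.24)·(-1) = 1.24
Cov[Q, Y] = 1.68 + (-49.28) + 1.24 = -46.36.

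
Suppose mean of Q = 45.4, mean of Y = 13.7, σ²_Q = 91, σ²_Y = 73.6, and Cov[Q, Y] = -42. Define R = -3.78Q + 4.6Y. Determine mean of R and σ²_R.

mean of R = (-3.78)·mean of Q + 4.6·mean of Y = (-3.78)·45.4 + 4.6·13.7 = -108.592.
σ²_R = a²·σ²_Q + b²·σ²_Y + 2ab·Cov[Q, Y] with a = -3.78, b = 4.6.
= (-3.78)²·91 + 4.6²·73.6 + 2·(-3.78)·4.6·(-42)
= 1300.2444 + 1557.376 + 1460.592 = 4318.2124.

mean of R = -108.592, σ²_R = 4318.2124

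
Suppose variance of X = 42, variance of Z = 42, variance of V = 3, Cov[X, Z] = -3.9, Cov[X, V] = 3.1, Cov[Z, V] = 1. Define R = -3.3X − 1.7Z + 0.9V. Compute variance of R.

variance of R = a²·variance of X + b²·variance of Z + c²·variance of V + 2ab·Cov[X, Z] + 2ac·Cov[X, V] + 2bc·Cov[Z, V], with a = -3.3, b = -1.7, c = 0.9.
= 457.38 + 121.38 + 2.43 + (-43.758) + (-18.414) + (-3.06)
= 515.958.

variance of R = 515.958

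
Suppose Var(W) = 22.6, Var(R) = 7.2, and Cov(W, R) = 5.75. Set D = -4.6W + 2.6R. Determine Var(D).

Var(D) = 389.348

Var(D) = a²·Var(W) + b²·Var(R) + 2ab·Cov(W, R) with a = -4.6, b = 2.6.
= (-4.6)²·22.6 + 2.6²·7.2 + 2·(-4.6)·2.6·5.75
= 478.216 + 48.672 + (-137.54) = 389.348.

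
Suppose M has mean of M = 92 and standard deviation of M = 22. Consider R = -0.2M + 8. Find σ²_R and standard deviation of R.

R = -0.2M + 8 is linear with a = -0.2, b = 8.
σ²_M = 22² = 484.
σ²_R = a²·σ²_M = (-0.2)²·484 = 19.36 (the additive constant 8 does not affect variance).
standard deviation of R = |a|·standard deviation of M = |-0.2|·22 = 4.4.

σ²_R = 19.36, standard deviation of R = 4.4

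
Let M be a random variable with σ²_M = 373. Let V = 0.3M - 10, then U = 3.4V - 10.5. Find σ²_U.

σ²_U = 388.0692

σ²_V = 0.3²·373 = 33.57.
σ²_U = 3.4²·33.57 = 388.0692.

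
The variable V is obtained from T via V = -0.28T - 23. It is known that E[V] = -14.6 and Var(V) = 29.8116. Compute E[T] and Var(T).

From V = -0.28T - 23: E[V] = a·E[T] + b, so E[T] = (E[V] − b)/a = (-14.6 − (-23))/(-0.28) = -30.
Var(V) = a²·Var(T), so Var(T) = 29.8116/(-0.28)² = 380.25.

E[T] = -30, Var(T) = 380.25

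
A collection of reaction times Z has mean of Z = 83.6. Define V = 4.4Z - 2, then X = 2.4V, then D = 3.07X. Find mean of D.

mean of D = 2695.50912

mean of V = 4.4·83.6 + (-2) = 365.84.
mean of X = 2.4·365.84 = 878.016.
mean of D = 3.07·878.016 = 2695.50912.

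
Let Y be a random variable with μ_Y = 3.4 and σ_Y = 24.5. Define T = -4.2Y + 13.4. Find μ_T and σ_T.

T = -4.2Y + 13.4 is linear with a = -4.2, b = 13.4.
μ_T = a·μ_Y + b = (-4.2)·3.4 + 13.4 = -0.88.
σ_T = |a|·σ_Y = |-4.2|·24.5 = 102.9.

μ_T = -0.88, σ_T = 102.9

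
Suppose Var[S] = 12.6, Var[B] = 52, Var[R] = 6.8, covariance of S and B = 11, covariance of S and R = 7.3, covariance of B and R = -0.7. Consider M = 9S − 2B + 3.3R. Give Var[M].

Var[M] = a²·Var[S] + b²·Var[B] + c²·Var[R] + 2ab·covariance of S and B + 2ac·covariance of S and R + 2bc·covariance of B and R, with a = 9, b = -2, c = 3.3.
= 1020.6 + 208 + 74.052 + (-396) + 433.62 + 9.24
= 1349.512.

Var[M] = 1349.512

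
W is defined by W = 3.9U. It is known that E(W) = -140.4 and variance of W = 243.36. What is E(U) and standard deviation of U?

From W = 3.9U: E(W) = a·E(U) + b, so E(U) = (E(W) − b)/a = (-140.4 − 0)/3.9 = -36.
standard deviation of W = √243.36 = 15.6.
standard deviation of W = |a|·standard deviation of U, so standard deviation of U = 15.6/|3.9| = 4.

E(U) = -36, standard deviation of U = 4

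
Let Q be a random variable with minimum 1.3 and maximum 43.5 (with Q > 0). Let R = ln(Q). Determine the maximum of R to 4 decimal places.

ln(Q) is increasing on this domain, so max(R) comes from max(Q) = 43.5: max(R) = ln(43.5) ≈ 3.7728.

max(R) = 3.7728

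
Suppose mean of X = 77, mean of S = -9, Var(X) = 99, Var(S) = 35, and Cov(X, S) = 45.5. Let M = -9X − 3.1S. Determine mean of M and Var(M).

mean of M = -665.1, Var(M) = 10894.25

mean of M = (-9)·mean of X + (-3.1)·mean of S = (-9)·77 + (-3.1)·(-9) = -665.1.
Var(M) = a²·Var(X) + b²·Var(S) + 2ab·Cov(X, S) with a = -9, b = -3.1.
= (-9)²·99 + (-3.1)²·35 + 2·(-9)·(-3.1)·45.5
= 8019 + 336.35 + 2538.9 = 10894.25.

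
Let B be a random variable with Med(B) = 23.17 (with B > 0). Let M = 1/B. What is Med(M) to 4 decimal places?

Med(M) = 0.0432

1/B is monotone on this domain, so Med(M) = 1/(23.17) ≈ 0.0432.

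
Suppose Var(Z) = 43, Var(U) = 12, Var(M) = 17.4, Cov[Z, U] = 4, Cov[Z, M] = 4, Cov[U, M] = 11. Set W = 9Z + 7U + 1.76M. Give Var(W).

Var(W) = a²·Var(Z) + b²·Var(U) + c²·Var(M) + 2ab·Cov[Z, U] + 2ac·Cov[Z, M] + 2bc·Cov[U, M], with a = 9, b = 7, c = 1.76.
= 3483 + 588 + 53.89824 + 504 + 126.72 + 271.04
= 5026.65824.

Var(W) = 5026.65824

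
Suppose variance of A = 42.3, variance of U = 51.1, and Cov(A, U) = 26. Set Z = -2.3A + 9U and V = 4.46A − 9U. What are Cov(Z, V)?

Cov(Z, V) = -2991.1734

By bilinearity, Cov(Z, V) = ac·variance of A + bd·variance of U + (ad+bc)·Cov(A, U), with a=-2.3, b=9, c=4.46, d=-9.
ac·variance of A = (-2.3)·4.46·42.3 = -433.9134
bd·variance of U = 9·(-9)·51.1 = -4139.1
(ad+bc)·Cov(A, U) = (60.84)·26 = 1581.84
Cov(Z, V) = -433.9134 + (-4139.1) + 1581.84 = -2991.1734.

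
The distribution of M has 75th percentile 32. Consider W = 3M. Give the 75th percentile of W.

75th percentile of W = 96

Since a = 3 > 0 the transformation is increasing, so the 75th percentile of W = a·(P_{75} of M) + b = 3·32 = 96.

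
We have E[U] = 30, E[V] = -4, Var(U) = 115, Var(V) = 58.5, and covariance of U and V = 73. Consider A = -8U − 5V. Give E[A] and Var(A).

E[A] = (-8)·E[U] + (-5)·E[V] = (-8)·30 + (-5)·(-4) = -220.
Var(A) = a²·Var(U) + b²·Var(V) + 2ab·covariance of U and V with a = -8, b = -5.
= (-8)²·115 + (-5)²·58.5 + 2·(-8)·(-5)·73
= 7360 + 1462.5 + 5840 = 14662.5.

E[A] = -220, Var(A) = 14662.5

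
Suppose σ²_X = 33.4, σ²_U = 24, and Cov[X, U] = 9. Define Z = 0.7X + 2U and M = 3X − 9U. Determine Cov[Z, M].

By bilinearity, Cov[Z, M] = ac·σ²_X + bd·σ²_U + (ad+bc)·Cov[X, U], with a=0.7, b=2, c=3, d=-9.
ac·σ²_X = 0.7·3·33.4 = 70.14
bd·σ²_U = 2·(-9)·24 = -432
(ad+bc)·Cov[X, U] = (-0.3)·9 = -2.7
Cov[Z, M] = 70.14 + (-432) + (-2.7) = -364.56.

Cov[Z, M] = -364.56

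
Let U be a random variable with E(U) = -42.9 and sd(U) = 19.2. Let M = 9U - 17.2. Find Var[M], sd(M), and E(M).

M = 9U - 17.2 is linear with a = 9, b = -17.2.
Var[U] = 19.2² = 368.64.
Var[M] = a²·Var[U] = 9²·368.64 = 29859.84 (the additive constant -17.2 does not affect variance).
sd(M) = |a|·sd(U) = |9|·19.2 = 172.8.
E(M) = a·E(U) + b = 9·(-42.9) + (-17.2) = -403.3.

Var[M] = 29859.84, sd(M) = 172.8, E(M) = -403.3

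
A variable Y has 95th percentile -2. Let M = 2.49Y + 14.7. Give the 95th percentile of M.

Since a = 2.49 > 0 the transformation is increasing, so the 95th percentile of M = a·(P_{95} of Y) + b = 2.49·(-2) + 14.7 = 9.72.

95th percentile of M = 9.72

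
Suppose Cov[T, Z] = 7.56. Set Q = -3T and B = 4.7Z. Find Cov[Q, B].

Cov[Q, B] = a·c·Cov[T, Z] = (-3)·4.7·7.56 = -106.596. Additive constants drop out.

Cov[Q, B] = -106.596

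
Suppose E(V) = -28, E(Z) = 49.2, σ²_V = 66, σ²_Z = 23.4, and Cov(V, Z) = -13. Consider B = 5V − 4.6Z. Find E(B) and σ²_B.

E(B) = -366.32, σ²_B = 2743.144

E(B) = 5·E(V) + (-4.6)·E(Z) = 5·(-28) + (-4.6)·49.2 = -366.32.
σ²_B = a²·σ²_V + b²·σ²_Z + 2ab·Cov(V, Z) with a = 5, b = -4.6.
= 5²·66 + (-4.6)²·23.4 + 2·5·(-4.6)·(-13)
= 1650 + 495.144 + 598 = 2743.144.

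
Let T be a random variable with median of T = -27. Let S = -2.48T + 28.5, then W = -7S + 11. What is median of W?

median of W = -657.22

median of S = (-2.48)·(-27) + 28.5 = 95.46.
median of W = (-7)·95.46 + 11 = -657.22.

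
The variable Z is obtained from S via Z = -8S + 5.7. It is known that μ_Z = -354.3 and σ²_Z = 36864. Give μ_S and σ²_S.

μ_S = 45, σ²_S = 576

From Z = -8S + 5.7: μ_Z = a·μ_S + b, so μ_S = (μ_Z − b)/a = (-354.3 − 5.7)/(-8) = 45.
σ²_Z = a²·σ²_S, so σ²_S = 36864/(-8)² = 576.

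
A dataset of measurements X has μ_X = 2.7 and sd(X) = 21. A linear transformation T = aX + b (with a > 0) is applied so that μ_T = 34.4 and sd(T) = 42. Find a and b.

sd(T) = a·sd(X) (a > 0), so a = 42/21 = 2.
μ_T = a·μ_X + b, so b = 34.4 − 2·2.7 = 29.

a = 2, b = 29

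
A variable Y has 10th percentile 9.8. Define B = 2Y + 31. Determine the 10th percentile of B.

10th percentile of B = 50.6

Since a = 2 > 0 the transformation is increasing, so the 10th percentile of B = a·(P_{10} of Y) + b = 2·9.8 + 31 = 50.6.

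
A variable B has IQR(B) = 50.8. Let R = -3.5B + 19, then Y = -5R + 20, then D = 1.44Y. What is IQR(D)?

IQR(D) = 1280.16

IQR(R) = |-3.5|·50.8 = 177.8.
IQR(Y) = |-5|·177.8 = 889.
IQR(D) = |1.44|·889 = 1280.16.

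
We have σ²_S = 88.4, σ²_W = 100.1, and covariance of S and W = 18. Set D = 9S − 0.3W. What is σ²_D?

σ²_D = a²·σ²_S + b²·σ²_W + 2ab·covariance of S and W with a = 9, b = -0.3.
= 9²·88.4 + (-0.3)²·100.1 + 2·9·(-0.3)·18
= 7160.4 + 9.009 + (-97.2) = 7072.209.

σ²_D = 7072.209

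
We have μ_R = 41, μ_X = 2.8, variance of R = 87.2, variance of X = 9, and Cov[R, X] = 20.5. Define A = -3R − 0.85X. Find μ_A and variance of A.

μ_A = -125.38, variance of A = 895.8525

μ_A = (-3)·μ_R + (-0.85)·μ_X = (-3)·41 + (-0.85)·2.8 = -125.38.
variance of A = a²·variance of R + b²·variance of X + 2ab·Cov[R, X] with a = -3, b = -0.85.
= (-3)²·87.2 + (-0.85)²·9 + 2·(-3)·(-0.85)·20.5
= 784.8 + 6.5025 + 104.55 = 895.8525.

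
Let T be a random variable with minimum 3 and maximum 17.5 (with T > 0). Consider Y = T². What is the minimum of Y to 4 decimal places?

min(Y) = 9

T² is increasing on this domain, so min(Y) comes from min(T) = 3: min(Y) = square(3) = 9.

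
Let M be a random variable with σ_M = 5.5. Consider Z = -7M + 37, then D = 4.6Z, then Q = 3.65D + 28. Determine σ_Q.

σ_Z = |-7|·5.5 = 38.5.
σ_D = |4.6|·38.5 = 177.1.
σ_Q = |3.65|·177.1 = 646.415.

σ_Q = 646.415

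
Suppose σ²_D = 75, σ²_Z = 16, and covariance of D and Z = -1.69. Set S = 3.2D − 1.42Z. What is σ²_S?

σ²_S = 815.62112

σ²_S = a²·σ²_D + b²·σ²_Z + 2ab·covariance of D and Z with a = 3.2, b = -1.42.
= 3.2²·75 + (-1.42)²·16 + 2·3.2·(-1.42)·(-1.69)
= 768 + 32.2624 + 15.35872 = 815.62112.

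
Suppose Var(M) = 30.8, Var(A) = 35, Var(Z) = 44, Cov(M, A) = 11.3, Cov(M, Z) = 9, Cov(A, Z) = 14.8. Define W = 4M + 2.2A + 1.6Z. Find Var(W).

Var(W) = a²·Var(M) + b²·Var(A) + c²·Var(Z) + 2ab·Cov(M, A) + 2ac·Cov(M, Z) + 2bc·Cov(A, Z), with a = 4, b = 2.2, c = 1.6.
= 492.8 + 169.4 + 112.64 + 198.88 + 115.2 + 104.192
= 1193.112.

Var(W) = 1193.112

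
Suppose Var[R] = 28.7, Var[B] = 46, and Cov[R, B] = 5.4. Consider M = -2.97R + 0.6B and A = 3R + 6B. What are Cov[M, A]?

By bilinearity, Cov[M, A] = ac·Var[R] + bd·Var[B] + (ad+bc)·Cov[R, B], with a=-2.97, b=0.6, c=3, d=6.
ac·Var[R] = (-2.97)·3·28.7 = -255.717
bd·Var[B] = 0.6·6·46 = 165.6
(ad+bc)·Cov[R, B] = (-16.02)·5.4 = -86.508
Cov[M, A] = -255.717 + 165.6 + (-86.508) = -176.625.

Cov[M, A] = -176.625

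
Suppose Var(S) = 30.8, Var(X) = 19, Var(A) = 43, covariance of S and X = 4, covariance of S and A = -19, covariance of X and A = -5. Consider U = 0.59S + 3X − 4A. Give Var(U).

Var(U) = 1093.56148

Var(U) = a²·Var(S) + b²·Var(X) + c²·Var(A) + 2ab·covariance of S and X + 2ac·covariance of S and A + 2bc·covariance of X and A, with a = 0.59, b = 3, c = -4.
= 10.72148 + 171 + 688 + 14.16 + 89.68 + 120
= 1093.56148.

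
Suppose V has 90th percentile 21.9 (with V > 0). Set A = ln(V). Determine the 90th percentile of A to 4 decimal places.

ln(V) is increasing, so P_{90}(A) = g(P_{90}(V)) ≈ 3.0865.

90th percentile of A = 3.0865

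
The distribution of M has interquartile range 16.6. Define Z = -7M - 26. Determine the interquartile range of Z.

Under Z = aM + b, IQR(Z) = |a|·IQR(M) = |-7|·16.6 = 116.2 (shifts cancel; spread scales by |a|).

IQR(Z) = 116.2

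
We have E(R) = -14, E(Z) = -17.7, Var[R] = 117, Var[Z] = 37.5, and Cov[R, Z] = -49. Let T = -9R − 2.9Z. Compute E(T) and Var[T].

E(T) = 177.33, Var[T] = 7234.575

E(T) = (-9)·E(R) + (-2.9)·E(Z) = (-9)·(-14) + (-2.9)·(-17.7) = 177.33.
Var[T] = a²·Var[R] + b²·Var[Z] + 2ab·Cov[R, Z] with a = -9, b = -2.9.
= (-9)²·117 + (-2.9)²·37.5 + 2·(-9)·(-2.9)·(-49)
= 9477 + 315.375 + (-2557.8) = 7234.575.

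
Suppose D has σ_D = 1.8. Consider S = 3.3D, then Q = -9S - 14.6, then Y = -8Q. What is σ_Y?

σ_Y = 427.68

σ_S = |3.3|·1.8 = 5.94.
σ_Q = |-9|·5.94 = 53.46.
σ_Y = |-8|·53.46 = 427.68.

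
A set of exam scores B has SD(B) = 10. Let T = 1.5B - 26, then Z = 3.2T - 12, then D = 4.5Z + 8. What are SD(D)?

SD(D) = 216

SD(T) = |1.5|·10 = 15.
SD(Z) = |3.2|·15 = 48.
SD(D) = |4.5|·48 = 216.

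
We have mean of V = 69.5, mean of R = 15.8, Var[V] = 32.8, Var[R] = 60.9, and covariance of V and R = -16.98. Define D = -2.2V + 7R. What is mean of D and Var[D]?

mean of D = (-2.2)·mean of V + 7·mean of R = (-2.2)·69.5 + 7·15.8 = -42.3.
Var[D] = a²·Var[V] + b²·Var[R] + 2ab·covariance of V and R with a = -2.2, b = 7.
= (-2.2)²·32.8 + 7²·60.9 + 2·(-2.2)·7·(-16.98)
= 158.752 + 2984.1 + 522.984 = 3665.836.

mean of D = -42.3, Var[D] = 3665.836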